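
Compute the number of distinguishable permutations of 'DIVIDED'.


Letters: 7, freq: {'D': 3, 'I': 2, 'V': 1, 'E': 1}
7!/(3!×2!×1!×1!) = 5040/12 = 420

420


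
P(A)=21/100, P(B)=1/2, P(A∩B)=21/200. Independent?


P(A)×P(B) = 21/200
P(A∩B) = 21/200
Equal ✓ → Independent

Yes, independent


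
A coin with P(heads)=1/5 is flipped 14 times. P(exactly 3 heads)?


Binomial: P(X=3) = C(14,3)×p^3×(1-p)^11
= 364 × 1/125 × 4194304/48828125 = 1526726656/6103515625

P(X=3) = 1526726656/6103515625 ≈ 25.01%


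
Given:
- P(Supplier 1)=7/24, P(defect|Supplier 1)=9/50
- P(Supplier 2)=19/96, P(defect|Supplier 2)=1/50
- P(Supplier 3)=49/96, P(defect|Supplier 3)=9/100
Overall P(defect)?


P(B) = Σ P(B|Aᵢ)×P(Aᵢ)
  9/50×7/24 = 21/400
  1/50×19/96 = 19/4800
  9/100×49/96 = 147/3200
Sum = 983/9600

P(defect) = 983/9600 ≈ 10.24%


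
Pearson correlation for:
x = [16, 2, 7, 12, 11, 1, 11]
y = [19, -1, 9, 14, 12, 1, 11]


n=7, Σx=60, Σy=65, Σxy=787, Σx²=696, Σy²=905
r = (7×787 - 60×65)/√((7×696 - 60²)(7×905 - 65²))
= 1609/√(1272×2110) = 1609/√2683920 ≈ 1609/1638.2674 ≈ 0.9821

r ≈ 0.9821


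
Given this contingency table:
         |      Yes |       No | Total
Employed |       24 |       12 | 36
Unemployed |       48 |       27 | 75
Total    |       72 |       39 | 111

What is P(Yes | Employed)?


P(Yes | Employed) = 24/(24+12) = 24/36 = 2/3

P(Yes|Employed) = 2/3 ≈ 66.67%


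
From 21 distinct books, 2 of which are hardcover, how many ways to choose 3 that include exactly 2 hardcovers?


Choose 2 of the 2 hardcovers and 1 of the other 19 books:
C(2,2)×C(19,1) = 1×19 = 19

19


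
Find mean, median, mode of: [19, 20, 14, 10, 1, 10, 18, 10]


Sorted: [1, 10, 10, 10, 14, 18, 19, 20]
Mean = 102/8 = 51/4
Median = 12
Freq: {19: 1, 20: 1, 14: 1, 10: 3, 1: 1, 18: 1}
Mode: [10]

Mean=51/4, Median=12, Mode=10


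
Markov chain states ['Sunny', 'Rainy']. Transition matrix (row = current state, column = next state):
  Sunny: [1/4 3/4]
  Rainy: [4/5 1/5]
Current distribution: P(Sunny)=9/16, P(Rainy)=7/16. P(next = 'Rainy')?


P(next=Rainy) = Σᵢ P(now=i)×P(i→Rainy)
= 9/16×3/4 + 7/16×1/5
= 27/64 + 7/80 = 163/320

P = 163/320 ≈ 0.5094


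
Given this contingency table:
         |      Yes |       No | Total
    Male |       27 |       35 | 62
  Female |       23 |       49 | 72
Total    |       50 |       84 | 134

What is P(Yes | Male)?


P(Yes | Male) = 27/(27+35) = 27/62

P(Yes|Male) = 27/62 ≈ 43.55%


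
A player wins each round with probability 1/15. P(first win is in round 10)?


Geometric: P(X=10) = (1-p)^(k-1)×p = (14/15)^9×1/15 = 20661046784/576650390625

P(X=10) = 20661046784/576650390625 ≈ 3.58%


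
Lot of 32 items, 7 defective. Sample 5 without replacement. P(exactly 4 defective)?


Hypergeometric: C(7,4)×C(25,1)/C(32,5)
= 35×25/201376 = 125/28768

P(X=4) = 125/28768 ≈ 0.43%


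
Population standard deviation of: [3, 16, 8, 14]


Mean = 41/4
  (3-41/4)²=841/16
  (16-41/4)²=529/16
  (8-41/4)²=81/16
  (14-41/4)²=225/16
Σ(x-μ)² = 419/4
σ² = (419/4)/4 = 419/16

σ = √(419/16) ≈ 5.1174


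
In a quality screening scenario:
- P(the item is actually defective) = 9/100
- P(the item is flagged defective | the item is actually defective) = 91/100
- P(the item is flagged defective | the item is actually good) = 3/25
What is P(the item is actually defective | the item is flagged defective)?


Using Bayes' theorem:
P(A|B) = P(B|A)·P(A) / P(B)

P(the item is flagged defective) = 91/100 × 9/100 + 3/25 × 91/100
= 819/10000 + 273/2500 = 1911/10000

P(the item is actually defective|the item is flagged defective) = (819/10000) / (1911/10000) = 3/7

P(the item is actually defective|the item is flagged defective) = 3/7 ≈ 42.86%


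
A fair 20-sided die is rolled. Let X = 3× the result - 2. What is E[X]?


E[die] = (1+20)/2 = 21/2
E[X] = 3×21/2 - 2 = 59/2

E[X] = 59/2


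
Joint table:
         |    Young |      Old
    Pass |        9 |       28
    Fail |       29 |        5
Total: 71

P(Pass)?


P(Pass) = (9+28)/71 = 37/71

P(Pass) = 37/71 ≈ 52.11%


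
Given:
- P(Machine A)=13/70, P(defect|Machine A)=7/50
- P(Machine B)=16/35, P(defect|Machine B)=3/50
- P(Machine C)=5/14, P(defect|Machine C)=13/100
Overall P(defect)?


P(B) = Σ P(B|Aᵢ)×P(Aᵢ)
  7/50×13/70 = 13/500
  3/50×16/35 = 24/875
  13/100×5/14 = 13/280
Sum = 699/7000

P(defect) = 699/7000 ≈ 9.99%


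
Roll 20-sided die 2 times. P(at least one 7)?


P(no 7)^2 = (19/20)^2 = 361/400
P(≥1) = 1 - 361/400 = 39/400

P = 39/400 ≈ 9.75%


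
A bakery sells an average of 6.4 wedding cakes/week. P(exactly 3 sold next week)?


Poisson(λ=6.4): P(X=3) = e^(-λ)×λ^k/k!
= e^(-6.4) × 6.4^3 / 3!
≈ 0.001661557273 × 262.144 / 6 ≈ 0.072595

P(X=3) ≈ 0.072595 ≈ 7.26%


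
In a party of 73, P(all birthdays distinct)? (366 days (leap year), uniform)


P(all different) = Π(366-i)/366 for i=0..72
= (366/366)×(365/366)×...×(294/366)
= 0.000449

P ≈ 0.0004 ≈ 0.04%


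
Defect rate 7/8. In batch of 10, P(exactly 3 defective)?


Binomial: P(X=3) = C(10,3)×p^3×(1-p)^7
= 120 × 343/512 × 1/2097152 = 5145/134217728

P(X=3) = 5145/134217728 ≈ 0.00%


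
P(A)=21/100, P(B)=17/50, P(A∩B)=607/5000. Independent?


P(A)×P(B) = 357/5000
P(A∩B) = 607/5000
Not equal → NOT independent

No, not independent


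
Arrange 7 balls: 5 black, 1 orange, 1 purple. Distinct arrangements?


7!/(5!×1!×1!) = 42

42


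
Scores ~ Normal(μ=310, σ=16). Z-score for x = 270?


z = (x - μ)/σ = (270 - 310)/16 = -2.5

z = -2.5


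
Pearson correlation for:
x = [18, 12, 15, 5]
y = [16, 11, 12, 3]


n=4, Σx=50, Σy=42, Σxy=615, Σx²=718, Σy²=530
r = (4×615 - 50×42)/√((4×718 - 50²)(4×530 - 42²))
= 360/√(372×356) = 360/√132432 ≈ 360/363.9121 ≈ 0.9892

r ≈ 0.9892


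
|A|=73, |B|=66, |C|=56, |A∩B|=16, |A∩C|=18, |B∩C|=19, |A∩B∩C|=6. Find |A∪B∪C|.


|A∪B∪C| = 73+66+56-16-18-19+6 = 148

|A∪B∪C| = 148


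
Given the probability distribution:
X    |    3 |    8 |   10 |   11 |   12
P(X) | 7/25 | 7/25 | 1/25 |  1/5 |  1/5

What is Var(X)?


E[X] = 202/25
E[X²] = 1936/25
Var(X) = E[X²] - (E[X])² = 1936/25 - 40804/625 = 7596/625

Var(X) = 7596/625 ≈ 12.1536


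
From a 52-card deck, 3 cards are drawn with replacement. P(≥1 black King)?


P(not a black King) = 50/52 = 25/26
P(none in 3 draws) = (25/26)^3 = 15625/17576
P(≥1 black King) = 1 - 15625/17576 = 1951/17576

P = 1951/17576 ≈ 11.10%


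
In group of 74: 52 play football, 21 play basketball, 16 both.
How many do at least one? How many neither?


|A∪B| = 52+21-16 = 57
Neither = 74-57 = 17

At least one: 57; Neither: 17


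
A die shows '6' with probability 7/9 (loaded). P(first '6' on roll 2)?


Geometric: P(X=2) = (1-p)^(k-1)×p = (2/9)^1×7/9 = 14/81

P(X=2) = 14/81 ≈ 17.28%


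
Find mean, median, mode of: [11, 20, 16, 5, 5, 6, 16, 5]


Sorted: [5, 5, 5, 6, 11, 16, 16, 20]
Mean = 84/8 = 21/2
Median = 17/2
Freq: {11: 1, 20: 1, 16: 2, 5: 3, 6: 1}
Mode: [5]

Mean=21/2, Median=17/2, Mode=5


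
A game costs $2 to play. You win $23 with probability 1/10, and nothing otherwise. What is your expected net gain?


E[gain] = (23-2)×1/10 + (-2)×9/10
= 21/10 - 9/5 = 3/10

Expected net gain = $3/10 ≈ $0.30


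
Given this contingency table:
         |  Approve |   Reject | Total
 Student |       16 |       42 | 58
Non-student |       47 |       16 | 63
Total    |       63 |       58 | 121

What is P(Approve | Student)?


P(Approve | Student) = 16/(16+42) = 16/58 = 8/29

P(Approve|Student) = 8/29 ≈ 27.59%


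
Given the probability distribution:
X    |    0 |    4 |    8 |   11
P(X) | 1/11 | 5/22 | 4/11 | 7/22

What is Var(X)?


E[X] = 161/22
E[X²] = 1439/22
Var(X) = E[X²] - (E[X])² = 1439/22 - 25921/484 = 5737/484

Var(X) = 5737/484 ≈ 11.8533


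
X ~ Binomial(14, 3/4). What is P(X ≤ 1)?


P(X ≤ 1) = Σ P(X=i) for i=0..1
P(X=0) = 1/268435456
P(X=1) = 21/134217728
Sum = 43/268435456

P(X ≤ 1) = 43/268435456 ≈ 0.00%


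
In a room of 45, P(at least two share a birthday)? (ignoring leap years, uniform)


P(all different) = Π(365-i)/365 for i=0..44
= 0.059024
P(match) = 1 - 0.059024 = 0.940976

P ≈ 0.9410 ≈ 94.10%


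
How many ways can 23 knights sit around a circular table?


Circular arrangements of 23 distinct objects: fix one position to break rotational symmetry.
(n-1)! = 22! = 1124000727777607680000

1124000727777607680000


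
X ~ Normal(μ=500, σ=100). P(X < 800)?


z = (800-500)/100 = 3.0
P(Z < 3.0) = 0.9987

P(X < 800) ≈ 0.9987


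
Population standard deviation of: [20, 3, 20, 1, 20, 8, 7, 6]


Mean = 85/8
  (20-85/8)²=5625/64
  (3-85/8)²=3721/64
  (20-85/8)²=5625/64
  (1-85/8)²=5929/64
  (20-85/8)²=5625/64
  (8-85/8)²=441/64
  (7-85/8)²=841/64
  (6-85/8)²=1369/64
Σ(x-μ)² = 3647/8
σ² = (3647/8)/8 = 3647/64

σ = √(3647/64) ≈ 7.5488


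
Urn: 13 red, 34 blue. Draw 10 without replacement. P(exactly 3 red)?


Hypergeometric: C(13,3)×C(34,7)/C(47,10)
= 286×5379616/5178066751 = 10759232/36210257

P(X=3) = 10759232/36210257 ≈ 29.71%


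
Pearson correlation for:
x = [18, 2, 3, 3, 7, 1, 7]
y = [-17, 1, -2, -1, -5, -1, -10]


n=7, Σx=41, Σy=-35, Σxy=-419, Σx²=445, Σy²=421
r = (7×(-419) - 41×(-35))/√((7×445 - 41²)(7×421 - (-35)²))
= -1498/√(1434×1722) = -1498/√2469348 ≈ -1498/1571.4159 ≈ -0.9533

r ≈ -0.9533


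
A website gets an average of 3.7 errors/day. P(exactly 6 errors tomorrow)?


Poisson(λ=3.7): P(X=6) = e^(-λ)×λ^k/k!
= e^(-3.7) × 3.7^6 / 6!
≈ 0.02472352647 × 2565.726409 / 720 ≈ 0.088103

P(X=6) ≈ 0.088103 ≈ 8.81%


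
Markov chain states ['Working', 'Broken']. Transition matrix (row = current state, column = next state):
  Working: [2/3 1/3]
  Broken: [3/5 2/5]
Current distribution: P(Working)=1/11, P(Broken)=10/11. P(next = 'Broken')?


P(next=Broken) = Σᵢ P(now=i)×P(i→Broken)
= 1/11×1/3 + 10/11×2/5
= 1/33 + 4/11 = 13/33

P = 13/33 ≈ 0.3939


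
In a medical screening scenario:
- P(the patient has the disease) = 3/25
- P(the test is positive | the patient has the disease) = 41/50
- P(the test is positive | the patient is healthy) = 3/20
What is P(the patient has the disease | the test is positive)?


Using Bayes' theorem:
P(A|B) = P(B|A)·P(A) / P(B)

P(the test is positive) = 41/50 × 3/25 + 3/20 × 22/25
= 123/1250 + 33/250 = 144/625

P(the patient has the disease|the test is positive) = (123/1250) / (144/625) = 41/96

P(the patient has the disease|the test is positive) = 41/96 ≈ 42.71%


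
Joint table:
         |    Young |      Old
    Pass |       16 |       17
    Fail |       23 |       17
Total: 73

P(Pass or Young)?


P(Pass∨Young) = P(Pass) + P(Young) - P(Pass∧Young)
= (33 + 39 - 16)/73 = 56/73

P = 56/73 ≈ 76.71%


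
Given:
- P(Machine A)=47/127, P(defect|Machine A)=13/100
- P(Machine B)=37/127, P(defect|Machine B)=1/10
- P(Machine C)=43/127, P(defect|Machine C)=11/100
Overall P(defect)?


P(B) = Σ P(B|Aᵢ)×P(Aᵢ)
  13/100×47/127 = 611/12700
  1/10×37/127 = 37/1270
  11/100×43/127 = 473/12700
Sum = 727/6350

P(defect) = 727/6350 ≈ 11.45%


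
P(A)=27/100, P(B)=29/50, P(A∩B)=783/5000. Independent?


P(A)×P(B) = 783/5000
P(A∩B) = 783/5000
Equal ✓ → Independent

Yes, independent


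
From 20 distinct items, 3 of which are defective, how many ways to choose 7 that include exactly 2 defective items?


Choose 2 of the 3 defective items and 5 of the other 17 items:
C(3,2)×C(17,5) = 3×6188 = 18564

18564


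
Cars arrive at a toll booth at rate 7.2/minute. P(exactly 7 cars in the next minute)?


Poisson(λ=7.2): P(X=7) = e^(-λ)×λ^k/k!
= e^(-7.2) × 7.2^7 / 7!
≈ 0.0007465858084 × 1003061.30043 / 5040 ≈ 0.148586

P(X=7) ≈ 0.148586 ≈ 14.86%


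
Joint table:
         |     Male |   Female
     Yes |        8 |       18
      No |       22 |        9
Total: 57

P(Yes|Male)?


P(Yes|Male) = 8/(8+22) = 8/30 = 4/15

P = 4/15 ≈ 26.67%


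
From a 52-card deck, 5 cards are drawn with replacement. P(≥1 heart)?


P(not a heart) = 39/52 = 3/4
P(none in 5 draws) = (3/4)^5 = 243/1024
P(≥1 heart) = 1 - 243/1024 = 781/1024

P = 781/1024 ≈ 76.27%


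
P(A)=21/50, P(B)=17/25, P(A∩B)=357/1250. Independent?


P(A)×P(B) = 357/1250
P(A∩B) = 357/1250
Equal ✓ → Independent

Yes, independent


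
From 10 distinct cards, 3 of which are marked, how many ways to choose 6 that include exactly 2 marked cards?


Choose 2 of the 3 marked cards and 4 of the other 7 cards:
C(3,2)×C(7,4) = 3×35 = 105

105


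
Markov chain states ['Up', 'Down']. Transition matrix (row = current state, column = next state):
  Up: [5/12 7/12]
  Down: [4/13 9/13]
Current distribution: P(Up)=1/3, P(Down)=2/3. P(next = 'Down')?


P(next=Down) = Σᵢ P(now=i)×P(i→Down)
= 1/3×7/12 + 2/3×9/13
= 7/36 + 6/13 = 307/468

P = 307/468 ≈ 0.6560


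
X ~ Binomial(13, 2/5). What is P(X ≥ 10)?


P(X ≥ 10) = Σ P(X=i) for i=10..13
P(X=10) = 7907328/1220703125
P(X=11) = 1437696/1220703125
P(X=12) = 159744/1220703125
P(X=13) = 8192/1220703125
Sum = 1902592/244140625

P(X ≥ 10) = 1902592/244140625 ≈ 0.78%


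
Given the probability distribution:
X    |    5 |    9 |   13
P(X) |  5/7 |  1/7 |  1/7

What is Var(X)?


E[X] = 47/7
E[X²] = 375/7
Var(X) = E[X²] - (E[X])² = 375/7 - 2209/49 = 416/49

Var(X) = 416/49 ≈ 8.4898


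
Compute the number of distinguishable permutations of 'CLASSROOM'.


Letters: 9, freq: {'C': 1, 'L': 1, 'A': 1, 'S': 2, 'R': 1, 'O': 2, 'M': 1}
9!/(1!×1!×1!×2!×1!×2!×1!) = 362880/4 = 90720

90720


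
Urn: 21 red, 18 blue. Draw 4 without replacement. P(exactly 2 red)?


Hypergeometric: C(21,2)×C(18,2)/C(39,4)
= 210×153/82251 = 3570/9139

P(X=2) = 3570/9139 ≈ 39.06%


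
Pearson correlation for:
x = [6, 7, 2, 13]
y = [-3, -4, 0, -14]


n=4, Σx=28, Σy=-21, Σxy=-228, Σx²=258, Σy²=221
r = (4×(-228) - 28×(-21))/√((4×258 - 28²)(4×221 - (-21)²))
= -324/√(248×443) = -324/√109864 ≈ -324/331.4574 ≈ -0.9775

r ≈ -0.9775


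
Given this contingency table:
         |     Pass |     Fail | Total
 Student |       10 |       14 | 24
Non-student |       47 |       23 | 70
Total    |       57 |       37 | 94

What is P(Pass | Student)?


P(Pass | Student) = 10/(10+14) = 10/24 = 5/12

P(Pass|Student) = 5/12 ≈ 41.67%


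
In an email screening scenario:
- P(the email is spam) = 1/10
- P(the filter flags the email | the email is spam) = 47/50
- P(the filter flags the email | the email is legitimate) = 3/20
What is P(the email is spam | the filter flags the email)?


Using Bayes' theorem:
P(A|B) = P(B|A)·P(A) / P(B)

P(the filter flags the email) = 47/50 × 1/10 + 3/20 × 9/10
= 47/500 + 27/200 = 229/1000

P(the email is spam|the filter flags the email) = (47/500) / (229/1000) = 94/229

P(the email is spam|the filter flags the email) = 94/229 ≈ 41.05%


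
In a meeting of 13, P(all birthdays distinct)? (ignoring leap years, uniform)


P(all different) = Π(365-i)/365 for i=0..12
= (365/365)×(364/365)×...×(353/365)
= 0.805590

P ≈ 0.8056 ≈ 80.56%


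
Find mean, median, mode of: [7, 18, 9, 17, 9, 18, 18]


Sorted: [7, 9, 9, 17, 18, 18, 18]
Mean = 96/7
Median = 17
Freq: {7: 1, 18: 3, 9: 2, 17: 1}
Mode: [18]

Mean=96/7, Median=17, Mode=18


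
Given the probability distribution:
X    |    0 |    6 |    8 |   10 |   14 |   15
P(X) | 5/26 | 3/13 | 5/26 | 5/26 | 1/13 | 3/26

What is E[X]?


E[X] = Σ x·P(X=x)
= (0)×(5/26) + (6)×(3/13) + (8)×(5/26) + (10)×(5/26) + (14)×(1/13) + (15)×(3/26)
= 199/26

E[X] = 199/26


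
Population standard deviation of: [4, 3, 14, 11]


Mean = 32/4 = 8
  (4-8)²=16
  (3-8)²=25
  (14-8)²=36
  (11-8)²=9
Σ(x-μ)² = 86
σ² = 86/4 = 43/2

σ = √(43/2) ≈ 4.6368


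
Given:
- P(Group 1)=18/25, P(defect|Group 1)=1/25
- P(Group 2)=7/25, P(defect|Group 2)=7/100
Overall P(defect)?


P(B) = Σ P(B|Aᵢ)×P(Aᵢ)
  1/25×18/25 = 18/625
  7/100×7/25 = 49/2500
Sum = 121/2500

P(defect) = 121/2500 ≈ 4.84%


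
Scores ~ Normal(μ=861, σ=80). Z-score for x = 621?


z = (x - μ)/σ = (621 - 861)/80 = -3.0

z = -3.0


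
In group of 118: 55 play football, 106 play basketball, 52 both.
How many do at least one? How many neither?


|A∪B| = 55+106-52 = 109
Neither = 118-109 = 9

At least one: 109; Neither: 9


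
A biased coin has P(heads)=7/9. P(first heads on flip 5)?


Geometric: P(X=5) = (1-p)^(k-1)×p = (2/9)^4×7/9 = 112/59049

P(X=5) = 112/59049 ≈ 0.19%


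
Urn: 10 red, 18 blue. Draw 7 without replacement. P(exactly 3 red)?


Hypergeometric: C(10,3)×C(18,4)/C(28,7)
= 120×3060/1184040 = 1020/3289

P(X=3) = 1020/3289 ≈ 31.01%


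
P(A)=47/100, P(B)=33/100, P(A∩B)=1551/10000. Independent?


P(A)×P(B) = 1551/10000
P(A∩B) = 1551/10000
Equal ✓ → Independent

Yes, independent


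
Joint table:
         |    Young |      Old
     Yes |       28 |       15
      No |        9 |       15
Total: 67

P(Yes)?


P(Yes) = (28+15)/67 = 43/67

P(Yes) = 43/67 ≈ 64.18%


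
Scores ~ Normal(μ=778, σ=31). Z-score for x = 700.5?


z = (x - μ)/σ = (700.5 - 778)/31 = -2.5

z = -2.5


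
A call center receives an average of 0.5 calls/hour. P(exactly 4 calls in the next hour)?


Poisson(λ=0.5): P(X=4) = e^(-λ)×λ^k/k!
= e^(-0.5) × 0.5^4 / 4!
≈ 0.6065306597 × 0.0625 / 24 ≈ 0.001580

P(X=4) ≈ 0.001580 ≈ 0.16%


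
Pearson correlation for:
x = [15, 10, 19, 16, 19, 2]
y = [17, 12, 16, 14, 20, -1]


n=6, Σx=81, Σy=78, Σxy=1281, Σx²=1307, Σy²=1286
r = (6×1281 - 81×78)/√((6×1307 - 81²)(6×1286 - 78²))
= 1368/√(1281×1632) = 1368/√2090592 ≈ 1368/1445.8880 ≈ 0.9461

r ≈ 0.9461


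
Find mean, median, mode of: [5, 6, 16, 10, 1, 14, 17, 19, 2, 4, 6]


Sorted: [1, 2, 4, 5, 6, 6, 10, 14, 16, 17, 19]
Mean = 100/11
Median = 6
Freq: {5: 1, 6: 2, 16: 1, 10: 1, 1: 1, 14: 1, 17: 1, 19: 1, 2: 1, 4: 1}
Mode: [6]

Mean=100/11, Median=6, Mode=6


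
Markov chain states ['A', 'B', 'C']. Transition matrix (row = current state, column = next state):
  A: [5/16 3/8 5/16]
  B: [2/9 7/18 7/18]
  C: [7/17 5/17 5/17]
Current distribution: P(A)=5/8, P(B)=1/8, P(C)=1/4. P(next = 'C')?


P(next=C) = Σᵢ P(now=i)×P(i→C)
= 5/8×5/16 + 1/8×7/18 + 1/4×5/17
= 25/128 + 7/144 + 5/68 = 6217/19584

P = 6217/19584 ≈ 0.3175


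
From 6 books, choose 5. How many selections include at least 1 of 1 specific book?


Complement: C(6,5) - C(5,5) = 6 - 1 = 5

5


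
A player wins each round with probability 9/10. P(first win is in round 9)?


Geometric: P(X=9) = (1-p)^(k-1)×p = (1/10)^8×9/10 = 9/1000000000

P(X=9) = 9/1000000000 ≈ 0.00%


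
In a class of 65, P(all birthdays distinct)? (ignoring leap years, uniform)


P(all different) = Π(365-i)/365 for i=0..64
= (365/365)×(364/365)×...×(301/365)
= 0.002317

P ≈ 0.0023 ≈ 0.23%


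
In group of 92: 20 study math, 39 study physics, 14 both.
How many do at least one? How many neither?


|A∪B| = 20+39-14 = 45
Neither = 92-45 = 47

At least one: 45; Neither: 47


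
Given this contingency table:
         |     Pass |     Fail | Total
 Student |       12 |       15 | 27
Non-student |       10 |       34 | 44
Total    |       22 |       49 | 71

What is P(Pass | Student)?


P(Pass | Student) = 12/(12+15) = 12/27 = 4/9

P(Pass|Student) = 4/9 ≈ 44.44%


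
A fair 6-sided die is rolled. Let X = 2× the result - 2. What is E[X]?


E[die] = (1+6)/2 = 7/2
E[X] = 2×7/2 - 2 = 5

E[X] = 5


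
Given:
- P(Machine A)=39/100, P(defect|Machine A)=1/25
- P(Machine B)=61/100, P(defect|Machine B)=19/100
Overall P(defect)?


P(B) = Σ P(B|Aᵢ)×P(Aᵢ)
  1/25×39/100 = 39/2500
  19/100×61/100 = 1159/10000
Sum = 263/2000

P(defect) = 263/2000 ≈ 13.15%


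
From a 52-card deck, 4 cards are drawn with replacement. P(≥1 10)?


P(not a 10) = 48/52 = 12/13
P(none in 4 draws) = (12/13)^4 = 20736/28561
P(≥1 10) = 1 - 20736/28561 = 7825/28561

P = 7825/28561 ≈ 27.40%


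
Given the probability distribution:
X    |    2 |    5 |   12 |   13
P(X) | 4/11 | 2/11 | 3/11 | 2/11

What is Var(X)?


E[X] = 80/11
E[X²] = 76
Var(X) = E[X²] - (E[X])² = 76 - 6400/121 = 2796/121

Var(X) = 2796/121 ≈ 23.1074


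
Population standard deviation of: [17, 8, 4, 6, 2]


Mean = 37/5
  (17-37/5)²=2304/25
  (8-37/5)²=9/25
  (4-37/5)²=289/25
  (6-37/5)²=49/25
  (2-37/5)²=729/25
Σ(x-μ)² = 676/5
σ² = (676/5)/5 = 676/25

σ = √(676/25) ≈ 5.2000


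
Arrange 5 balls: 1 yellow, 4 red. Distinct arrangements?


5!/(1!×4!) = 5

5


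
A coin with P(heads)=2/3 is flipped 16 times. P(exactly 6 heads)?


Binomial: P(X=6) = C(16,6)×p^6×(1-p)^10
= 8008 × 64/729 × 1/59049 = 512512/43046721

P(X=6) = 512512/43046721 ≈ 1.19%


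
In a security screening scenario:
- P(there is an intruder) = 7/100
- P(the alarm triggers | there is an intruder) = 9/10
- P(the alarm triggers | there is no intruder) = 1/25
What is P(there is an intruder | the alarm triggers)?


Using Bayes' theorem:
P(A|B) = P(B|A)·P(A) / P(B)

P(the alarm triggers) = 9/10 × 7/100 + 1/25 × 93/100
= 63/1000 + 93/2500 = 501/5000

P(there is an intruder|the alarm triggers) = (63/1000) / (501/5000) = 105/167

P(there is an intruder|the alarm triggers) = 105/167 ≈ 62.87%


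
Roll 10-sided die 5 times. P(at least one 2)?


P(no 2)^5 = (9/10)^5 = 59049/100000
P(≥1) = 1 - 59049/100000 = 40951/100000

P = 40951/100000 ≈ 40.95%


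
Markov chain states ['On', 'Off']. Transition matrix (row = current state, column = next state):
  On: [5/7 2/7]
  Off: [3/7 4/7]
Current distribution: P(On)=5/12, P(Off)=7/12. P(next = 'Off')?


P(next=Off) = Σᵢ P(now=i)×P(i→Off)
= 5/12×2/7 + 7/12×4/7
= 5/42 + 1/3 = 19/42

P = 19/42 ≈ 0.4524


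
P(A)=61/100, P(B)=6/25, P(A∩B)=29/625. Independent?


P(A)×P(B) = 183/1250
P(A∩B) = 29/625
Not equal → NOT independent

No, not independent


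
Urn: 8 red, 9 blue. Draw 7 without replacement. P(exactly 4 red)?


Hypergeometric: C(8,4)×C(9,3)/C(17,7)
= 70×84/19448 = 735/2431

P(X=4) = 735/2431 ≈ 30.23%


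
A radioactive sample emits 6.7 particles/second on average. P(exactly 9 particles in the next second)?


Poisson(λ=6.7): P(X=9) = e^(-λ)×λ^k/k!
= e^(-6.7) × 6.7^9 / 9!
≈ 0.001230911903 × 27206534.3963 / 362880 ≈ 0.092286

P(X=9) ≈ 0.092286 ≈ 9.23%


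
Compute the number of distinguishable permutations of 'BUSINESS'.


Letters: 8, freq: {'B': 1, 'U': 1, 'S': 3, 'I': 1, 'N': 1, 'E': 1}
8!/(1!×1!×3!×1!×1!×1!) = 40320/6 = 6720

6720


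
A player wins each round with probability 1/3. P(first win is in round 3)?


Geometric: P(X=3) = (1-p)^(k-1)×p = (2/3)^2×1/3 = 4/27

P(X=3) = 4/27 ≈ 14.81%


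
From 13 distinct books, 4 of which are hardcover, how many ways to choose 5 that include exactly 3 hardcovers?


Choose 3 of the 4 hardcovers and 2 of the other 9 books:
C(4,3)×C(9,2) = 4×36 = 144

144


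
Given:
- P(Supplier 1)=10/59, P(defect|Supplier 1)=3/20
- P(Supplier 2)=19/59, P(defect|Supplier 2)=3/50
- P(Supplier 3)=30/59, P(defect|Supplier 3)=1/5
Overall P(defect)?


P(B) = Σ P(B|Aᵢ)×P(Aᵢ)
  3/20×10/59 = 3/118
  3/50×19/59 = 57/2950
  1/5×30/59 = 6/59
Sum = 216/1475

P(defect) = 216/1475 ≈ 14.64%


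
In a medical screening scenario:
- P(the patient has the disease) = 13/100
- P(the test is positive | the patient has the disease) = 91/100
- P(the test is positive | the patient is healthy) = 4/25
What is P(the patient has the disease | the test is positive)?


Using Bayes' theorem:
P(A|B) = P(B|A)·P(A) / P(B)

P(the test is positive) = 91/100 × 13/100 + 4/25 × 87/100
= 1183/10000 + 87/625 = 103/400

P(the patient has the disease|the test is positive) = (1183/10000) / (103/400) = 1183/2575

P(the patient has the disease|the test is positive) = 1183/2575 ≈ 45.94%


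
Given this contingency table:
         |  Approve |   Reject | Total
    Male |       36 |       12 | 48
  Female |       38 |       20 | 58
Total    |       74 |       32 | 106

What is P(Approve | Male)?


P(Approve | Male) = 36/(36+12) = 36/48 = 3/4

P(Approve|Male) = 3/4 ≈ 75.00%


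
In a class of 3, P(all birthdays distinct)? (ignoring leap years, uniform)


P(all different) = Π(365-i)/365 for i=0..2
= (365/365)×(364/365)×...×(363/365)
= 0.991796

P ≈ 0.9918 ≈ 99.18%


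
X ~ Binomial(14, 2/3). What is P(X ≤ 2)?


P(X ≤ 2) = Σ P(X=i) for i=0..2
P(X=0) = 1/4782969
P(X=1) = 28/4782969
P(X=2) = 364/4782969
Sum = 131/1594323

P(X ≤ 2) = 131/1594323 ≈ 0.01%


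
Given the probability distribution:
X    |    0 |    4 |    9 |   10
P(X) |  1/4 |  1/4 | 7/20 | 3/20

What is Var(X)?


E[X] = 113/20
E[X²] = 947/20
Var(X) = E[X²] - (E[X])² = 947/20 - 12769/400 = 6171/400

Var(X) = 6171/400 ≈ 15.4275


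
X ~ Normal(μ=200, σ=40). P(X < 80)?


z = (80-200)/40 = -3.0
P(Z < -3.0) = 0.0013

P(X < 80) ≈ 0.0013


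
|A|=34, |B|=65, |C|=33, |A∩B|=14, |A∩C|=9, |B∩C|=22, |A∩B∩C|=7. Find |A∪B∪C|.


|A∪B∪C| = 34+65+33-14-9-22+7 = 94

|A∪B∪C| = 94


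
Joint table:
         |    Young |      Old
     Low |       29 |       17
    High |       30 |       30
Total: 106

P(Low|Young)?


P(Low|Young) = 29/(29+30) = 29/59

P = 29/59 ≈ 49.15%


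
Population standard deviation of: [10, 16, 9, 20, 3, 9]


Mean = 67/6
  (10-67/6)²=49/36
  (16-67/6)²=841/36
  (9-67/6)²=169/36
  (20-67/6)²=2809/36
  (3-67/6)²=2401/36
  (9-67/6)²=169/36
Σ(x-μ)² = 1073/6
σ² = (1073/6)/6 = 1073/36

σ = √(1073/36) ≈ 5.4594


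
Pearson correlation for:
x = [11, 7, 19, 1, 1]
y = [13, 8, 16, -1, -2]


n=5, Σx=39, Σy=34, Σxy=500, Σx²=533, Σy²=494
r = (5×500 - 39×34)/√((5×533 - 39²)(5×494 - 34²))
= 1174/√(1144×1314) = 1174/√1503216 ≈ 1174/1226.0571 ≈ 0.9575

r ≈ 0.9575


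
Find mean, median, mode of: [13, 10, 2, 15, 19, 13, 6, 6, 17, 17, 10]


Sorted: [2, 6, 6, 10, 10, 13, 13, 15, 17, 17, 19]
Mean = 128/11
Median = 13
Freq: {13: 2, 10: 2, 2: 1, 15: 1, 19: 1, 6: 2, 17: 2}
Mode: [6, 10, 13, 17]

Mean=128/11, Median=13, Mode=[6, 10, 13, 17]


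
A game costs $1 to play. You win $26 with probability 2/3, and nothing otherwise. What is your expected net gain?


E[gain] = (26-1)×2/3 + (-1)×1/3
= 50/3 - 1/3 = 49/3

Expected net gain = $49/3 ≈ $16.33


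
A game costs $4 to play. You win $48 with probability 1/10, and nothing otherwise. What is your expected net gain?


E[gain] = (48-4)×1/10 + (-4)×9/10
= 22/5 - 18/5 = 4/5

Expected net gain = $4/5 ≈ $0.80


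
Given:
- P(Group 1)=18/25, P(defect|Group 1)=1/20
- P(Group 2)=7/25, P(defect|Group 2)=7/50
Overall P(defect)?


P(B) = Σ P(B|Aᵢ)×P(Aᵢ)
  1/20×18/25 = 9/250
  7/50×7/25 = 49/1250
Sum = 47/625

P(defect) = 47/625 ≈ 7.52%


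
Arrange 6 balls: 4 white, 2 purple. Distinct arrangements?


6!/(4!×2!) = 15

15


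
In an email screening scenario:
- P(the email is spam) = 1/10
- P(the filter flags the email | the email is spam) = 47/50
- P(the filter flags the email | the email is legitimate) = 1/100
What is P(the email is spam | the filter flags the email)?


Using Bayes' theorem:
P(A|B) = P(B|A)·P(A) / P(B)

P(the filter flags the email) = 47/50 × 1/10 + 1/100 × 9/10
= 47/500 + 9/1000 = 103/1000

P(the email is spam|the filter flags the email) = (47/500) / (103/1000) = 94/103

P(the email is spam|the filter flags the email) = 94/103 ≈ 91.26%


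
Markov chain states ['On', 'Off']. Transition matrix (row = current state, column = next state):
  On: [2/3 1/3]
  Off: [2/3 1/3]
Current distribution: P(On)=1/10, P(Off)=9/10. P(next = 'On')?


P(next=On) = Σᵢ P(now=i)×P(i→On)
= 1/10×2/3 + 9/10×2/3
= 1/15 + 3/5 = 2/3

P = 2/3 ≈ 0.6667


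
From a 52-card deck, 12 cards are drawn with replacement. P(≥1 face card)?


P(not a face card) = 40/52 = 10/13
P(none in 12 draws) = (10/13)^12 = 1000000000000/23298085122481
P(≥1 face card) = 1 - 1000000000000/23298085122481 = 22298085122481/23298085122481

P = 22298085122481/23298085122481 ≈ 95.71%


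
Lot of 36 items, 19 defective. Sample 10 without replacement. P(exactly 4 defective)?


Hypergeometric: C(19,4)×C(17,6)/C(36,10)
= 3876×12376/254186856 = 16796/89001

P(X=4) = 16796/89001 ≈ 18.87%


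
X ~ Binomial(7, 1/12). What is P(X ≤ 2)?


P(X ≤ 2) = Σ P(X=i) for i=0..2
P(X=0) = 19487171/35831808
P(X=1) = 12400927/35831808
P(X=2) = 1127357/11943936
Sum = 11756723/11943936

P(X ≤ 2) = 11756723/11943936 ≈ 98.43%


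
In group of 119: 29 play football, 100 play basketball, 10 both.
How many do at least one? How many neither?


|A∪B| = 29+100-10 = 119
Neither = 119-119 = 0

At least one: 119; Neither: 0


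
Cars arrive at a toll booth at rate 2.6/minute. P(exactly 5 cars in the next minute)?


Poisson(λ=2.6): P(X=5) = e^(-λ)×λ^k/k!
= e^(-2.6) × 2.6^5 / 5!
≈ 0.07427357821 × 118.81376 / 120 ≈ 0.073539

P(X=5) ≈ 0.073539 ≈ 7.35%


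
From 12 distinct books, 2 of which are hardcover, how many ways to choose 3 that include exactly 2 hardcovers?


Choose 2 of the 2 hardcovers and 1 of the other 10 books:
C(2,2)×C(10,1) = 1×10 = 10

10


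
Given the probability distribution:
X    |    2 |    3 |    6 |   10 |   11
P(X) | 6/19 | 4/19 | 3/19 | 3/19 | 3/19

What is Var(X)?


E[X] = 105/19
E[X²] = 831/19
Var(X) = E[X²] - (E[X])² = 831/19 - 11025/361 = 4764/361

Var(X) = 4764/361 ≈ 13.1967


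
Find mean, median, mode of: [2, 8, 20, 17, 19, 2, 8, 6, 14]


Sorted: [2, 2, 6, 8, 8, 14, 17, 19, 20]
Mean = 96/9 = 32/3
Median = 8
Freq: {2: 2, 8: 2, 20: 1, 17: 1, 19: 1, 6: 1, 14: 1}
Mode: [2, 8]

Mean=32/3, Median=8, Mode=[2, 8]


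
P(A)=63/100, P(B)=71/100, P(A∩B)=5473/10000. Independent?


P(A)×P(B) = 4473/10000
P(A∩B) = 5473/10000
Not equal → NOT independent

No, not independent


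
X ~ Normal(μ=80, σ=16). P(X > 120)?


z = (120-80)/16 = 2.5
P(X > 120) = 1 - P(Z ≤ 2.5) = 1 - 0.9938 = 0.0062

P(X > 120) ≈ 0.0062


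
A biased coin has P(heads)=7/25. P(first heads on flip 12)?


Geometric: P(X=12) = (1-p)^(k-1)×p = (18/25)^11×7/25 = 449878870554624/59604644775390625

P(X=12) = 449878870554624/59604644775390625 ≈ 0.75%


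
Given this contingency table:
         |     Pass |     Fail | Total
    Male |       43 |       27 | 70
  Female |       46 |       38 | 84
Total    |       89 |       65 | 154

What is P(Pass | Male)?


P(Pass | Male) = 43/(43+27) = 43/70

P(Pass|Male) = 43/70 ≈ 61.43%


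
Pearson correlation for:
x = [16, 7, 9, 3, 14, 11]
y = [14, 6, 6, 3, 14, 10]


n=6, Σx=60, Σy=53, Σxy=635, Σx²=712, Σy²=573
r = (6×635 - 60×53)/√((6×712 - 60²)(6×573 - 53²))
= 630/√(672×629) = 630/√422688 ≈ 630/650.1446 ≈ 0.9690

r ≈ 0.9690


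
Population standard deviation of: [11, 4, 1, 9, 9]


Mean = 34/5
  (11-34/5)²=441/25
  (4-34/5)²=196/25
  (1-34/5)²=841/25
  (9-34/5)²=121/25
  (9-34/5)²=121/25
Σ(x-μ)² = 344/5
σ² = (344/5)/5 = 344/25

σ = √(344/25) ≈ 3.7094


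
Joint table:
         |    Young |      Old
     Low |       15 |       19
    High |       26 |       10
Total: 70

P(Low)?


P(Low) = (15+19)/70 = 34/70 = 17/35

P(Low) = 17/35 ≈ 48.57%


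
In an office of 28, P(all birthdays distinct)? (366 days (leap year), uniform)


P(all different) = Π(366-i)/366 for i=0..27
= (366/366)×(365/366)×...×(339/366)
= 0.346570

P ≈ 0.3466 ≈ 34.66%


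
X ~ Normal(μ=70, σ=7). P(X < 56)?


z = (56-70)/7 = -2.0
P(Z < -2.0) = 0.0228

P(X < 56) ≈ 0.0228


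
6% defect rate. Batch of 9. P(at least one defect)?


P(all good) = (47/50)^9 = 1119130473102767/1953125000000000
P(≥1 defect) = 833994526897233/1953125000000000

P = 833994526897233/1953125000000000 ≈ 42.70%


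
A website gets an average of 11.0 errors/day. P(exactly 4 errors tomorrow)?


Poisson(λ=11.0): P(X=4) = e^(-λ)×λ^k/k!
= e^(-11.0) × 11.0^4 / 4!
≈ 1.670170079e-05 × 14641 / 24 ≈ 0.010189

P(X=4) ≈ 0.010189 ≈ 1.02%


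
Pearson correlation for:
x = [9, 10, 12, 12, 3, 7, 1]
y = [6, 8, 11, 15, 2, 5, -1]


n=7, Σx=54, Σy=46, Σxy=486, Σx²=528, Σy²=476
r = (7×486 - 54×46)/√((7×528 - 54²)(7×476 - 46²))
= 918/√(780×1216) = 918/√948480 ≈ 918/973.8994 ≈ 0.9426

r ≈ 0.9426


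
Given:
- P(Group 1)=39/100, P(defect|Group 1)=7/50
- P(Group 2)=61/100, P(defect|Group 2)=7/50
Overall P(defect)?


P(B) = Σ P(B|Aᵢ)×P(Aᵢ)
  7/50×39/100 = 273/5000
  7/50×61/100 = 427/5000
Sum = 7/50

P(defect) = 7/50 ≈ 14.00%


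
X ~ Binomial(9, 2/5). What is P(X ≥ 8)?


P(X ≥ 8) = Σ P(X=i) for i=8..9
P(X=8) = 6912/1953125
P(X=9) = 512/1953125
Sum = 7424/1953125

P(X ≥ 8) = 7424/1953125 ≈ 0.38%


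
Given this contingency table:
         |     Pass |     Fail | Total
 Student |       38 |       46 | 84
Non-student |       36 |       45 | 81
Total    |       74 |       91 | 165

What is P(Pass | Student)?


P(Pass | Student) = 38/(38+46) = 38/84 = 19/42

P(Pass|Student) = 19/42 ≈ 45.24%


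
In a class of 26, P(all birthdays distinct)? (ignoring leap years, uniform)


P(all different) = Π(365-i)/365 for i=0..25
= (365/365)×(364/365)×...×(340/365)
= 0.401759

P ≈ 0.4018 ≈ 40.18%


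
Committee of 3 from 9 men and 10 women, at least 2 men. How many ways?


Count by #men:
  2M,1W: C(9,2)×C(10,1)=360
  3M,0W: C(9,3)×C(10,0)=84
Total = 444

444


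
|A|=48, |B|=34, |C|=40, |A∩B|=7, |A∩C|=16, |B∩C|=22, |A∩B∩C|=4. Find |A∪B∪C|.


|A∪B∪C| = 48+34+40-7-16-22+4 = 81

|A∪B∪C| = 81


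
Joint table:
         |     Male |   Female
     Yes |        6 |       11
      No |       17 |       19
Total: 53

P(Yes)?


P(Yes) = (6+11)/53 = 17/53

P(Yes) = 17/53 ≈ 32.08%


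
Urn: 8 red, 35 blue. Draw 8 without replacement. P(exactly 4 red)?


Hypergeometric: C(8,4)×C(35,4)/C(43,8)
= 70×52360/145008513 = 3665200/145008513

P(X=4) = 3665200/145008513 ≈ 2.53%


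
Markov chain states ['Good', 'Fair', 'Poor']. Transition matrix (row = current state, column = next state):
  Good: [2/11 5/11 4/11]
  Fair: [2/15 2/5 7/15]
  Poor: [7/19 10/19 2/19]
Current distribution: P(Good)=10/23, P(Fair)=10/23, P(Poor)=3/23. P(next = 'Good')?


P(next=Good) = Σᵢ P(now=i)×P(i→Good)
= 10/23×2/11 + 10/23×2/15 + 3/23×7/19
= 20/253 + 4/69 + 21/437 = 2669/14421

P = 2669/14421 ≈ 0.1851


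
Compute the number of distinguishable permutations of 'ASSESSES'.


Letters: 8, freq: {'A': 1, 'S': 5, 'E': 2}
8!/(1!×5!×2!) = 40320/240 = 168

168


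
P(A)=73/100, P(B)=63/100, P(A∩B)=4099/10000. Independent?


P(A)×P(B) = 4599/10000
P(A∩B) = 4099/10000
Not equal → NOT independent

No, not independent


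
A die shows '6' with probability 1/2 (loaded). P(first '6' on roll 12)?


Geometric: P(X=12) = (1-p)^(k-1)×p = (1/2)^11×1/2 = 1/4096

P(X=12) = 1/4096 ≈ 0.02%


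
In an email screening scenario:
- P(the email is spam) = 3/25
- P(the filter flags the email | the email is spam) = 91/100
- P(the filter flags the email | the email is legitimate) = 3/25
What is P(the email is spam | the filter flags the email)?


Using Bayes' theorem:
P(A|B) = P(B|A)·P(A) / P(B)

P(the filter flags the email) = 91/100 × 3/25 + 3/25 × 22/25
= 273/2500 + 66/625 = 537/2500

P(the email is spam|the filter flags the email) = (273/2500) / (537/2500) = 91/179

P(the email is spam|the filter flags the email) = 91/179 ≈ 50.84%


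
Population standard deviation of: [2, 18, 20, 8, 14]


Mean = 62/5
  (2-62/5)²=2704/25
  (18-62/5)²=784/25
  (20-62/5)²=1444/25
  (8-62/5)²=484/25
  (14-62/5)²=64/25
Σ(x-μ)² = 1096/5
σ² = (1096/5)/5 = 1096/25

σ = √(1096/25) ≈ 6.6212


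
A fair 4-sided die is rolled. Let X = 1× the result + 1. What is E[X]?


E[die] = (1+4)/2 = 5/2
E[X] = 1×5/2 + 1 = 7/2

E[X] = 7/2


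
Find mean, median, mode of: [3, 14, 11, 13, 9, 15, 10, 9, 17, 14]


Sorted: [3, 9, 9, 10, 11, 13, 14, 14, 15, 17]
Mean = 115/10 = 23/2
Median = 12
Freq: {3: 1, 14: 2, 11: 1, 13: 1, 9: 2, 15: 1, 10: 1, 17: 1}
Mode: [9, 14]

Mean=23/2, Median=12, Mode=[9, 14]


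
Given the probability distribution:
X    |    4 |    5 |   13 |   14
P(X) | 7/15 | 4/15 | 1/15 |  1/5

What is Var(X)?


E[X] = 103/15
E[X²] = 323/5
Var(X) = E[X²] - (E[X])² = 323/5 - 10609/225 = 3926/225

Var(X) = 3926/225 ≈ 17.4489


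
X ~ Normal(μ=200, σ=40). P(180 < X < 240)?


z₁=(180-200)/40=-0.5, z₂=(240-200)/40=1.0
P = Φ(1.0) - Φ(-0.5) = 0.841345 - 0.308538 = 0.532807 ≈ 0.5328

P(180 < X < 240) ≈ 0.5328


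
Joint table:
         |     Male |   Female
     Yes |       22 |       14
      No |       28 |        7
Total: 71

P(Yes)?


P(Yes) = (22+14)/71 = 36/71

P(Yes) = 36/71 ≈ 50.70%


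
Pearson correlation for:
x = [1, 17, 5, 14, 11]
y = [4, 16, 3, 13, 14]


n=5, Σx=48, Σy=50, Σxy=627, Σx²=632, Σy²=646
r = (5×627 - 48×50)/√((5×632 - 48²)(5×646 - 50²))
= 735/√(856×730) = 735/√624880 ≈ 735/790.4935 ≈ 0.9298

r ≈ 0.9298


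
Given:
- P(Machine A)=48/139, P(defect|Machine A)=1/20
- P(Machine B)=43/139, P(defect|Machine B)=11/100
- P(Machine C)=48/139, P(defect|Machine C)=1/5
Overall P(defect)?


P(B) = Σ P(B|Aᵢ)×P(Aᵢ)
  1/20×48/139 = 12/695
  11/100×43/139 = 473/13900
  1/5×48/139 = 48/695
Sum = 1673/13900

P(defect) = 1673/13900 ≈ 12.04%


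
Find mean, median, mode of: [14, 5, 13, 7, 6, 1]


Sorted: [1, 5, 6, 7, 13, 14]
Mean = 46/6 = 23/3
Median = 13/2
Freq: {14: 1, 5: 1, 13: 1, 7: 1, 6: 1, 1: 1}
Mode: No mode

Mean=23/3, Median=13/2, Mode=No mode


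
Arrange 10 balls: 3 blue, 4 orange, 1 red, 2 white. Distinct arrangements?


10!/(3!×4!×1!×2!) = 12600

12600


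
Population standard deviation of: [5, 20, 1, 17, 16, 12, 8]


Mean = 79/7
  (5-79/7)²=1936/49
  (20-79/7)²=3721/49
  (1-79/7)²=5184/49
  (17-79/7)²=1600/49
  (16-79/7)²=1089/49
  (12-79/7)²=25/49
  (8-79/7)²=529/49
Σ(x-μ)² = 2012/7
σ² = (2012/7)/7 = 2012/49

σ = √(2012/49) ≈ 6.4079


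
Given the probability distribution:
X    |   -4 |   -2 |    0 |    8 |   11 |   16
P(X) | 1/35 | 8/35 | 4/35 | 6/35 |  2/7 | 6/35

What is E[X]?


E[X] = Σ x·P(X=x)
= (-4)×(1/35) + (-2)×(8/35) + (0)×(4/35) + (8)×(6/35) + (11)×(2/7) + (16)×(6/35)
= 234/35

E[X] = 234/35


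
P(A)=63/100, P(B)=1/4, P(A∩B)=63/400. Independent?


P(A)×P(B) = 63/400
P(A∩B) = 63/400
Equal ✓ → Independent

Yes, independent


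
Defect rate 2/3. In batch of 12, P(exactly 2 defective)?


Binomial: P(X=2) = C(12,2)×p^2×(1-p)^10
= 66 × 4/9 × 1/59049 = 88/177147

P(X=2) = 88/177147 ≈ 0.05%


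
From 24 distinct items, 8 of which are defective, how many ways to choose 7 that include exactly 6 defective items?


Choose 6 of the 8 defective items and 1 of the other 16 items:
C(8,6)×C(16,1) = 28×16 = 448

448


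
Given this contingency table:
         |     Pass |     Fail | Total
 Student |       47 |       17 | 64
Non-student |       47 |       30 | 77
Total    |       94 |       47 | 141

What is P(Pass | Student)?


P(Pass | Student) = 47/(47+17) = 47/64

P(Pass|Student) = 47/64 ≈ 73.44%


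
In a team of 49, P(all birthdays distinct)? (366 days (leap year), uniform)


P(all different) = Π(366-i)/366 for i=0..48
= (366/366)×(365/366)×...×(318/366)
= 0.034553

P ≈ 0.0346 ≈ 3.46%


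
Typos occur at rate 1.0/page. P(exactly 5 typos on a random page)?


Poisson(λ=1.0): P(X=5) = e^(-λ)×λ^k/k!
= e^(-1.0) × 1.0^5 / 5!
≈ 0.3678794412 × 1 / 120 ≈ 0.003066

P(X=5) ≈ 0.003066 ≈ 0.31%
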